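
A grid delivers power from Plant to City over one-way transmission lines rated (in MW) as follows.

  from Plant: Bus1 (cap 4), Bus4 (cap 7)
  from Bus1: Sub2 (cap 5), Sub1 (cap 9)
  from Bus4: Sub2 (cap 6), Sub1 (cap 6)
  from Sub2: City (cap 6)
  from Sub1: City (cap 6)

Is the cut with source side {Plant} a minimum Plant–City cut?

Yes — it is a minimum cut (capacity 11).

Given cut capacity: 4 + 7 = 11.
Augment Plant→Bus1→Sub2→City: bottleneck 4, flow now 4.
Augment Plant→Bus4→Sub2→City: bottleneck 2, flow now 6.
Augment Plant→Bus4→Sub1→City: bottleneck 5, flow now 11.
No augmenting path remains; maximum flow = 11.
Cut capacity 11 equals the max flow, so it is a minimum cut.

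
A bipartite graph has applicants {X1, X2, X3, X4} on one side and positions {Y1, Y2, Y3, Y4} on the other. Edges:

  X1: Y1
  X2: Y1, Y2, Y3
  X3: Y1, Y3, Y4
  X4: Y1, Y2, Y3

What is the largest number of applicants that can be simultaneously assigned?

4

Unit-capacity flow: source→left, listed edges, right→sink; max matching = max flow.
Augmenting path X1→Y1 (+1); matched 1.
Augmenting path X2→Y2 (+1); matched 2.
Augmenting path X3→Y3 (+1); matched 3.
Augmenting path X4→Y3→X3→Y4 (+1); matched 4.
No augmenting path remains; maximum matching = 4.
König certificate: {X1, X2, X3, X4} is a vertex cover of size 4 (every listed pair touches it), so no matching can be larger.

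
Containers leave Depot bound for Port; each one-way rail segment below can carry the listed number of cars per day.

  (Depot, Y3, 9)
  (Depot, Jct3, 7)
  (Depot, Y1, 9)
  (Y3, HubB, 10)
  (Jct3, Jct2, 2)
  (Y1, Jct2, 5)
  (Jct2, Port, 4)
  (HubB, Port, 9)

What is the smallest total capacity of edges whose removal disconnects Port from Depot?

13

Augment Depot→Y3→HubB→Port: bottleneck 9, flow now 9.
Augment Depot→Jct3→Jct2→Port: bottleneck 2, flow now 11.
Augment Depot→Y1→Jct2→Port: bottleneck 2, flow now 13.
No augmenting path remains; maximum flow = 13.
By max-flow min-cut, the minimum cut capacity equals the max flow.
In the residual graph, reachable from Depot: {Depot, Jct3, Y1, Jct2}.
Min-cut edges: Depot→Y3 (9), Jct2→Port (4); capacity 9 + 4 = 13.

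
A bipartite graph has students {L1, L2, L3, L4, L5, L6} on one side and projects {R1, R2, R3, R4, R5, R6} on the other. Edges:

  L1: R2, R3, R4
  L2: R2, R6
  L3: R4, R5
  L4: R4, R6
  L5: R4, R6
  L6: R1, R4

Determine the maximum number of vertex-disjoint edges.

6

Unit-capacity flow: source→left, listed edges, right→sink; max matching = max flow.
Augmenting path L1→R2 (+1); matched 1.
Augmenting path L2→R6 (+1); matched 2.
Augmenting path L3→R4 (+1); matched 3.
Augmenting path L6→R1 (+1); matched 4.
Augmenting path L4→R4→L3→R5 (+1); matched 5.
Augmenting path L5→R6→L2→R2→L1→R3 (+1); matched 6.
No augmenting path remains; maximum matching = 6.
König certificate: {L1, L2, L3, L4, L5, L6} is a vertex cover of size 6 (every listed pair touches it), so no matching can be larger.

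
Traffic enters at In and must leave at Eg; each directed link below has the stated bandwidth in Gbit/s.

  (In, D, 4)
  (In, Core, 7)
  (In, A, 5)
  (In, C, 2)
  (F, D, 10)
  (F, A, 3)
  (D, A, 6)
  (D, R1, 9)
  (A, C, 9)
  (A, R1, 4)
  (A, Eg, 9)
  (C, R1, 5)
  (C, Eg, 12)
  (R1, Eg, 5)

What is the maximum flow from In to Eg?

11

Augment In→A→Eg: bottleneck 5, flow now 5.
Augment In→C→Eg: bottleneck 2, flow now 7.
Augment In→D→A→Eg: bottleneck 4, flow now 11.
No augmenting path remains; maximum flow = 11.
In the residual graph, reachable from In: {In, Core}.
Min-cut edges: In→D (4), In→A (5), In→C (2); capacity 4 + 5 + 2 = 11.
This cut is saturated, so no flow can exceed 11.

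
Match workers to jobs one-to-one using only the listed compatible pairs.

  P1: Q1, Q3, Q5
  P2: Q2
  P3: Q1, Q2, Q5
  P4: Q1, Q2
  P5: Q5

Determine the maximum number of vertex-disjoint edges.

4

Unit-capacity flow: source→left, listed edges, right→sink; max matching = max flow.
Augmenting path P1→Q1 (+1); matched 1.
Augmenting path P2→Q2 (+1); matched 2.
Augmenting path P3→Q5 (+1); matched 3.
Augmenting path P4→Q1→P1→Q3 (+1); matched 4.
No augmenting path remains; maximum matching = 4.
König certificate: {P1, Q1, Q2, Q5} is a vertex cover of size 4 (every listed pair touches it), so no matching can be larger.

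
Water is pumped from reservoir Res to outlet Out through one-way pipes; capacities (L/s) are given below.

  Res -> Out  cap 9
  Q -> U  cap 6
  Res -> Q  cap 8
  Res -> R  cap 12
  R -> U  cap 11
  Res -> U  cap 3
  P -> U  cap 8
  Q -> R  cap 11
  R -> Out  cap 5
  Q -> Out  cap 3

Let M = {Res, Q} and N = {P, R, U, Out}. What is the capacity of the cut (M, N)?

Edges leaving {Res, Q}: Res→R (12), Res→U (3), Res→Out (9), Q→R (11), Q→U (6), Q→Out (3).
Cut capacity = 12 + 3 + 9 + 11 + 6 + 3 = 44.

44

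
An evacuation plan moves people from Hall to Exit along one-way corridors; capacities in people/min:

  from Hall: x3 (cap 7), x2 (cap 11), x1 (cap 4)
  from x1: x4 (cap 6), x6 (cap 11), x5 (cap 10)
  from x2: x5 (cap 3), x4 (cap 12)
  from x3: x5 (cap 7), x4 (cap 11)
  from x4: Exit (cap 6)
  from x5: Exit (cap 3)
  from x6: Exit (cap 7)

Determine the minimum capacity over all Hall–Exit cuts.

13

Augment Hall→x1→x4→Exit: bottleneck 4, flow now 4.
Augment Hall→x2→x4→Exit: bottleneck 2, flow now 6.
Augment Hall→x2→x5→Exit: bottleneck 3, flow now 9.
Augment Hall→x2→x4→x1→x6→Exit: bottleneck 4, flow now 13. (uses reverse residual edge)
No augmenting path remains; maximum flow = 13.
By max-flow min-cut, the minimum cut capacity equals the max flow.
In the residual graph, reachable from Hall: {Hall, x2, x3, x4, x5}.
Min-cut edges: Hall→x1 (4), x4→Exit (6), x5→Exit (3); capacity 4 + 6 + 3 = 13.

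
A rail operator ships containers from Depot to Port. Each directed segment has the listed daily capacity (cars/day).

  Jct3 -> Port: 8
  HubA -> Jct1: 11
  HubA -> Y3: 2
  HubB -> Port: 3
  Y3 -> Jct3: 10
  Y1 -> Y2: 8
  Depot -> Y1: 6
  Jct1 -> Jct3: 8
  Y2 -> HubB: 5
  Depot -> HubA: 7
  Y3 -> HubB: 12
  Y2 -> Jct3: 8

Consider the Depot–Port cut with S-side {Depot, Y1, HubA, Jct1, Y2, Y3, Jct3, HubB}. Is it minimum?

Yes — it is a minimum cut (capacity 11).

Given cut capacity: 8 + 3 = 11.
Augment Depot→Y1→Y2→Jct3→Port: bottleneck 6, flow now 6.
Augment Depot→HubA→Jct1→Jct3→Port: bottleneck 2, flow now 8.
Augment Depot→HubA→Y3→HubB→Port: bottleneck 2, flow now 10.
Augment Depot→HubA→Jct1→Jct3→Y2→HubB→Port: bottleneck 1, flow now 11. (uses reverse residual edge)
No augmenting path remains; maximum flow = 11.
Cut capacity 11 equals the max flow, so it is a minimum cut.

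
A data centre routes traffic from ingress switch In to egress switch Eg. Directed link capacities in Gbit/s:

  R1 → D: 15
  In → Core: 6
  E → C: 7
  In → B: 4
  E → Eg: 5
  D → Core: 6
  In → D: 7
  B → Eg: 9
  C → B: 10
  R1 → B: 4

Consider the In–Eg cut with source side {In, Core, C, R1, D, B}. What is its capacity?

Edges leaving {In, Core, C, R1, D, B}: B→Eg (9).
Cut capacity = 9 = 9.

9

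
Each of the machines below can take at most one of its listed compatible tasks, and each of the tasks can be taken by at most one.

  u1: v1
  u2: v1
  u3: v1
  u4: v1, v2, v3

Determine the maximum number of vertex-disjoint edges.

2

Unit-capacity flow: source→left, listed edges, right→sink; max matching = max flow.
Augmenting path u1→v1 (+1); matched 1.
Augmenting path u4→v2 (+1); matched 2.
No augmenting path remains; maximum matching = 2.
König certificate: {u4, v1} is a vertex cover of size 2 (every listed pair touches it), so no matching can be larger.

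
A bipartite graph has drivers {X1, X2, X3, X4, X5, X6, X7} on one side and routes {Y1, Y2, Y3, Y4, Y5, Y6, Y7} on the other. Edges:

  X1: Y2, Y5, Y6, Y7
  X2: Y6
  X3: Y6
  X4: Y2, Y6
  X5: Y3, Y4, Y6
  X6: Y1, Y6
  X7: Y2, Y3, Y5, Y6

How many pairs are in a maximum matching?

Unit-capacity flow: source→left, listed edges, right→sink; max matching = max flow.
Augmenting path X1→Y2 (+1); matched 1.
Augmenting path X2→Y6 (+1); matched 2.
Augmenting path X5→Y3 (+1); matched 3.
Augmenting path X6→Y1 (+1); matched 4.
Augmenting path X7→Y5 (+1); matched 5.
Augmenting path X4→Y2→X1→Y7 (+1); matched 6.
No augmenting path remains; maximum matching = 6.
König certificate: {X1, X4, X5, X6, X7, Y6} is a vertex cover of size 6 (every listed pair touches it), so no matching can be larger.

6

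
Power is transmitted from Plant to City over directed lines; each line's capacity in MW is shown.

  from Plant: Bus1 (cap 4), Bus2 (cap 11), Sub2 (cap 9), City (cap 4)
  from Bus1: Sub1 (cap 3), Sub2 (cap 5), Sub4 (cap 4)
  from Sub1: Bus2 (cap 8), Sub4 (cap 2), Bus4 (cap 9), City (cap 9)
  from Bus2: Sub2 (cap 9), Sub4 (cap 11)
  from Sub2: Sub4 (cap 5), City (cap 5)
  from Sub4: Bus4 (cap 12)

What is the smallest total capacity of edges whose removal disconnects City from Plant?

Augment Plant→City: bottleneck 4, flow now 4.
Augment Plant→Sub2→City: bottleneck 5, flow now 9.
Augment Plant→Bus1→Sub1→City: bottleneck 3, flow now 12.
No augmenting path remains; maximum flow = 12.
By max-flow min-cut, the minimum cut capacity equals the max flow.
In the residual graph, reachable from Plant: {Plant, Bus1, Bus2, Sub2, Sub4, Bus4}.
Min-cut edges: Plant→City (4), Bus1→Sub1 (3), Sub2→City (5); capacity 4 + 3 + 5 = 12.

12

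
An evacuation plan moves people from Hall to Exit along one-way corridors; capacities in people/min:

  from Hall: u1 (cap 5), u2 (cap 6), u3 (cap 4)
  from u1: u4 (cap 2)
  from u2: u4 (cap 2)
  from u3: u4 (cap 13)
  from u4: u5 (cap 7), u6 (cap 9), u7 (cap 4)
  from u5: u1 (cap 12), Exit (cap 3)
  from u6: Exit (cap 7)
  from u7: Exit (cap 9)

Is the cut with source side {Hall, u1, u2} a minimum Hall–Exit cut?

Yes — it is a minimum cut (capacity 8).

Given cut capacity: 4 + 2 + 2 = 8.
Augment Hall→u1→u4→u5→Exit: bottleneck 2, flow now 2.
Augment Hall→u2→u4→u5→Exit: bottleneck 1, flow now 3.
Augment Hall→u2→u4→u6→Exit: bottleneck 1, flow now 4.
Augment Hall→u3→u4→u6→Exit: bottleneck 4, flow now 8.
No augmenting path remains; maximum flow = 8.
Cut capacity 8 equals the max flow, so it is a minimum cut.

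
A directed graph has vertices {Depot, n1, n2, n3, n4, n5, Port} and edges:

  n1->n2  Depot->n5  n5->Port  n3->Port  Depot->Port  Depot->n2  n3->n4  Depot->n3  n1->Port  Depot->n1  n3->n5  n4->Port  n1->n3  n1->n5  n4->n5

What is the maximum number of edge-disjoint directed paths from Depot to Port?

Assign every edge capacity 1; by Menger, the answer equals the max flow.
Path Depot→Port (+1); total 1.
Path Depot→n1→Port (+1); total 2.
Path Depot→n3→Port (+1); total 3.
Path Depot→n5→Port (+1); total 4.
No residual Depot→Port path; max flow = 4.
Certifying cut of size 4: {Depot→Port, Depot→n1, Depot→n3, Depot→n5}.

4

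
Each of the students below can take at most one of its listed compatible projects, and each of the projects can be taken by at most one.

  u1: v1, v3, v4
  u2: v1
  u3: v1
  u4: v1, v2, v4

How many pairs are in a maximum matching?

Unit-capacity flow: source→left, listed edges, right→sink; max matching = max flow.
Augmenting path u1→v1 (+1); matched 1.
Augmenting path u4→v2 (+1); matched 2.
Augmenting path u2→v1→u1→v3 (+1); matched 3.
No augmenting path remains; maximum matching = 3.
König certificate: {u1, u4, v1} is a vertex cover of size 3 (every listed pair touches it), so no matching can be larger.

3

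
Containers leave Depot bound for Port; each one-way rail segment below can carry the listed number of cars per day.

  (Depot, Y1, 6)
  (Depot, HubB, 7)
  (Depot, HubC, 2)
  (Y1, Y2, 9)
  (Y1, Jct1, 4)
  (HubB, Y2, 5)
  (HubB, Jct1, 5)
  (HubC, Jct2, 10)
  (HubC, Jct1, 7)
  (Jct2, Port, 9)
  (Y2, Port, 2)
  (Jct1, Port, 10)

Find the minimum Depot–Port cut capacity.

Augment Depot→Y1→Y2→Port: bottleneck 2, flow now 2.
Augment Depot→Y1→Jct1→Port: bottleneck 4, flow now 6.
Augment Depot→HubB→Jct1→Port: bottleneck 5, flow now 11.
Augment Depot→HubC→Jct2→Port: bottleneck 2, flow now 13.
No augmenting path remains; maximum flow = 13.
By max-flow min-cut, the minimum cut capacity equals the max flow.
In the residual graph, reachable from Depot: {Depot, Y1, HubB, Y2}.
Min-cut edges: Depot→HubC (2), Y1→Jct1 (4), HubB→Jct1 (5), Y2→Port (2); capacity 2 + 4 + 5 + 2 = 13.

13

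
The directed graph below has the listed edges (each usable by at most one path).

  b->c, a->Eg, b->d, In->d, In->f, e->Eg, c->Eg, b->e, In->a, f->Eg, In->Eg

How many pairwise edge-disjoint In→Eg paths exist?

Assign every edge capacity 1; by Menger, the answer equals the max flow.
Path In→Eg (+1); total 1.
Path In→a→Eg (+1); total 2.
Path In→f→Eg (+1); total 3.
No residual In→Eg path; max flow = 3.
Certifying cut of size 3: {In→Eg, In→a, In→f}.

3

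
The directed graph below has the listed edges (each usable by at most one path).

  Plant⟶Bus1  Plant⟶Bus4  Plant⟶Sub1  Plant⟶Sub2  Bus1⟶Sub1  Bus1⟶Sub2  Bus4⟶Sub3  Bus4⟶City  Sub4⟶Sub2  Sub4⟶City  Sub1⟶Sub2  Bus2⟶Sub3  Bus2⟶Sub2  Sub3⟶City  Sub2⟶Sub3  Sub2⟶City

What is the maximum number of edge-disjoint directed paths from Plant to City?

Assign every edge capacity 1; by Menger, the answer equals the max flow.
Path Plant→Bus4→City (+1); total 1.
Path Plant→Sub2→City (+1); total 2.
Path Plant→Bus1→Sub2→Sub3→City (+1); total 3.
No residual Plant→City path; max flow = 3.
Certifying cut of size 3: {Plant→Bus4, Sub2→City, Sub2→Sub3}.

3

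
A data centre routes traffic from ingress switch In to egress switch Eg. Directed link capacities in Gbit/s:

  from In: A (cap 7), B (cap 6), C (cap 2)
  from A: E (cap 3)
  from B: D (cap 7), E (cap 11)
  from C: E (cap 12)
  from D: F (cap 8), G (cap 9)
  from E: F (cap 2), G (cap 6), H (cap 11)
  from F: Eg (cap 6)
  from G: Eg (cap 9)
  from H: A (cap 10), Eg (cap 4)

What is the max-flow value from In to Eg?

11

Augment In→A→E→F→Eg: bottleneck 2, flow now 2.
Augment In→A→E→G→Eg: bottleneck 1, flow now 3.
Augment In→B→D→F→Eg: bottleneck 4, flow now 7.
Augment In→B→D→G→Eg: bottleneck 2, flow now 9.
Augment In→C→E→G→Eg: bottleneck 2, flow now 11.
No augmenting path remains; maximum flow = 11.
In the residual graph, reachable from In: {In, A}.
Min-cut edges: In→B (6), In→C (2), A→E (3); capacity 6 + 2 + 3 = 11.
This cut is saturated, so no flow can exceed 11.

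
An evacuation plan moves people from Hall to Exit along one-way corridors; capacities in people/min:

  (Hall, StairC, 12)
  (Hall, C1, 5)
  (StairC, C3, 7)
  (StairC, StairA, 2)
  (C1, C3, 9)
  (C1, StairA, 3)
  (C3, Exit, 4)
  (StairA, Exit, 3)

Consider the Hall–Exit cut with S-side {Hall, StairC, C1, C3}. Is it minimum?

No — its capacity is 9, but the minimum cut has capacity 7.

Given cut capacity: 2 + 3 + 4 = 9.
Augment Hall→StairC→C3→Exit: bottleneck 4, flow now 4.
Augment Hall→StairC→StairA→Exit: bottleneck 2, flow now 6.
Augment Hall→C1→StairA→Exit: bottleneck 1, flow now 7.
No augmenting path remains; maximum flow = 7.
In the residual graph, reachable from Hall: {Hall, StairC, C1, C3, StairA}.
Min-cut edges: C3→Exit (4), StairA→Exit (3); capacity 4 + 3 = 7.
Cut capacity 9 exceeds the max flow 7, so it is not minimum.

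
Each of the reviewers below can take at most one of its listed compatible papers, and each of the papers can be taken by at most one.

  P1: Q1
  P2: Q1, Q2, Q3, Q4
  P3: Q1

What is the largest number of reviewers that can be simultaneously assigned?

Unit-capacity flow: source→left, listed edges, right→sink; max matching = max flow.
Augmenting path P1→Q1 (+1); matched 1.
Augmenting path P2→Q2 (+1); matched 2.
No augmenting path remains; maximum matching = 2.
König certificate: {P2, Q1} is a vertex cover of size 2 (every listed pair touches it), so no matching can be larger.

2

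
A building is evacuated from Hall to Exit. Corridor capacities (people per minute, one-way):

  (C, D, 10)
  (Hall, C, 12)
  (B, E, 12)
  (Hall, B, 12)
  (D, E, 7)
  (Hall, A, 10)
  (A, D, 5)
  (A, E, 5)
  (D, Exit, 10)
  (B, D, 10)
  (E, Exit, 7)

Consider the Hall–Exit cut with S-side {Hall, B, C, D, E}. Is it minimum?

No — its capacity is 27, but the minimum cut has capacity 17.

Given cut capacity: 10 + 10 + 7 = 27.
Augment Hall→A→D→Exit: bottleneck 5, flow now 5.
Augment Hall→A→E→Exit: bottleneck 5, flow now 10.
Augment Hall→B→D→Exit: bottleneck 5, flow now 15.
Augment Hall→B→E→Exit: bottleneck 2, flow now 17.
No augmenting path remains; maximum flow = 17.
In the residual graph, reachable from Hall: {Hall, A, B, C, D, E}.
Min-cut edges: D→Exit (10), E→Exit (7); capacity 10 + 7 = 17.
Cut capacity 27 exceeds the max flow 17, so it is not minimum.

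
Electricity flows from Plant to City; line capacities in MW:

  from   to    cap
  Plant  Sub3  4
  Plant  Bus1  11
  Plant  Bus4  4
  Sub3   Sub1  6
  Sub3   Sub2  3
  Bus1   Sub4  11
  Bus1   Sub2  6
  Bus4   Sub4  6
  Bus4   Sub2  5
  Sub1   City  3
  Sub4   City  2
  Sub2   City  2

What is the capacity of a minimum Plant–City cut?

Augment Plant→Sub3→Sub1→City: bottleneck 3, flow now 3.
Augment Plant→Sub3→Sub2→City: bottleneck 1, flow now 4.
Augment Plant→Bus1→Sub4→City: bottleneck 2, flow now 6.
Augment Plant→Bus1→Sub2→City: bottleneck 1, flow now 7.
No augmenting path remains; maximum flow = 7.
By max-flow min-cut, the minimum cut capacity equals the max flow.
In the residual graph, reachable from Plant: {Plant, Sub3, Bus1, Bus4, Sub1, Sub4, Sub2}.
Min-cut edges: Sub1→City (3), Sub4→City (2), Sub2→City (2); capacity 3 + 2 + 2 = 7.

7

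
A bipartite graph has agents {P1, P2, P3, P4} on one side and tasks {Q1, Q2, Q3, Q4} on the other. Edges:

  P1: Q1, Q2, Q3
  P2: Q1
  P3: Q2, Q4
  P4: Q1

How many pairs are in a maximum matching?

Unit-capacity flow: source→left, listed edges, right→sink; max matching = max flow.
Augmenting path P1→Q1 (+1); matched 1.
Augmenting path P3→Q2 (+1); matched 2.
Augmenting path P2→Q1→P1→Q3 (+1); matched 3.
No augmenting path remains; maximum matching = 3.
König certificate: {P1, P3, Q1} is a vertex cover of size 3 (every listed pair touches it), so no matching can be larger.

3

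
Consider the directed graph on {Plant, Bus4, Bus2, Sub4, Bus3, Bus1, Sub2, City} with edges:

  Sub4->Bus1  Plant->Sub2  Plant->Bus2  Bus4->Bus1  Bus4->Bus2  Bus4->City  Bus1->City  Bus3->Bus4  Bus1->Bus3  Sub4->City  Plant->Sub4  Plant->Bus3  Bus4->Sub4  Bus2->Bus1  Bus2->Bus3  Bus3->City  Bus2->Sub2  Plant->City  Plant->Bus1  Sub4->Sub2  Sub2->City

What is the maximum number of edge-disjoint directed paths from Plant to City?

6

Assign every edge capacity 1; by Menger, the answer equals the max flow.
Path Plant→City (+1); total 1.
Path Plant→Sub4→City (+1); total 2.
Path Plant→Bus3→City (+1); total 3.
Path Plant→Bus1→City (+1); total 4.
Path Plant→Sub2→City (+1); total 5.
Path Plant→Bus2→Bus3→Bus4→City (+1); total 6.
No residual Plant→City path; max flow = 6.
Certifying cut of size 6: {Plant→Bus1, Plant→Bus2, Plant→Bus3, Plant→City, Plant→Sub2, Plant→Sub4}.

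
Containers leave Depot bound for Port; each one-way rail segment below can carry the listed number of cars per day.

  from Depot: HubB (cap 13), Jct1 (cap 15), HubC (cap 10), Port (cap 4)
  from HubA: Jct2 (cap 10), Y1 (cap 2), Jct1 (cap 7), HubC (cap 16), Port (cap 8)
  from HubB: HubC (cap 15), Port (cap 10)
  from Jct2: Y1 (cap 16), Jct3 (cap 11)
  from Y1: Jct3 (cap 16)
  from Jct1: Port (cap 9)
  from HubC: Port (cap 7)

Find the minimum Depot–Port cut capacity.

Augment Depot→Port: bottleneck 4, flow now 4.
Augment Depot→HubB→Port: bottleneck 10, flow now 14.
Augment Depot→Jct1→Port: bottleneck 9, flow now 23.
Augment Depot→HubC→Port: bottleneck 7, flow now 30.
No augmenting path remains; maximum flow = 30.
By max-flow min-cut, the minimum cut capacity equals the max flow.
In the residual graph, reachable from Depot: {Depot, HubB, Jct1, HubC}.
Min-cut edges: Depot→Port (4), HubB→Port (10), Jct1→Port (9), HubC→Port (7); capacity 4 + 10 + 9 + 7 = 30.

30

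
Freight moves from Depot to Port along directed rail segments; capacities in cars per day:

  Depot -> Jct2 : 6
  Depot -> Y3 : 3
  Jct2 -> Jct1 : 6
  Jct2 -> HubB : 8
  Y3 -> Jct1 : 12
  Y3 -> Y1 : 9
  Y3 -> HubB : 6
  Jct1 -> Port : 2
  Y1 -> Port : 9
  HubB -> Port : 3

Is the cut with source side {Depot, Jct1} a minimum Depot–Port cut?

No — its capacity is 11, but the minimum cut has capacity 8.

Given cut capacity: 6 + 3 + 2 = 11.
Augment Depot→Jct2→Jct1→Port: bottleneck 2, flow now 2.
Augment Depot→Jct2→HubB→Port: bottleneck 3, flow now 5.
Augment Depot→Y3→Y1→Port: bottleneck 3, flow now 8.
No augmenting path remains; maximum flow = 8.
In the residual graph, reachable from Depot: {Depot, Jct2, Jct1, HubB}.
Min-cut edges: Depot→Y3 (3), Jct1→Port (2), HubB→Port (3); capacity 3 + 2 + 3 = 8.
Cut capacity 11 exceeds the max flow 8, so it is not minimum.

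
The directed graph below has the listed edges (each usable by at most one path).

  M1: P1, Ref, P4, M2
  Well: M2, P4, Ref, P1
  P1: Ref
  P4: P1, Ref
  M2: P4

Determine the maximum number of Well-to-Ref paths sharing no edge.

3

Assign every edge capacity 1; by Menger, the answer equals the max flow.
Path Well→Ref (+1); total 1.
Path Well→P4→Ref (+1); total 2.
Path Well→P1→Ref (+1); total 3.
No residual Well→Ref path; max flow = 3.
Certifying cut of size 3: {P1→Ref, P4→Ref, Well→Ref}.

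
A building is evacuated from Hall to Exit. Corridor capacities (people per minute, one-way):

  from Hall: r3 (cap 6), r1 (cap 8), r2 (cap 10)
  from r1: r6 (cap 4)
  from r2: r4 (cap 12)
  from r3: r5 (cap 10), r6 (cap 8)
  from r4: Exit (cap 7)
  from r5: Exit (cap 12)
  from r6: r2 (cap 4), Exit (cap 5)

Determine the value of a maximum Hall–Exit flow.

Augment Hall→r1→r6→Exit: bottleneck 4, flow now 4.
Augment Hall→r2→r4→Exit: bottleneck 7, flow now 11.
Augment Hall→r3→r5→Exit: bottleneck 6, flow now 17.
No augmenting path remains; maximum flow = 17.
In the residual graph, reachable from Hall: {Hall, r1, r2, r4}.
Min-cut edges: Hall→r3 (6), r1→r6 (4), r4→Exit (7); capacity 6 + 4 + 7 = 17.
This cut is saturated, so no flow can exceed 17.

17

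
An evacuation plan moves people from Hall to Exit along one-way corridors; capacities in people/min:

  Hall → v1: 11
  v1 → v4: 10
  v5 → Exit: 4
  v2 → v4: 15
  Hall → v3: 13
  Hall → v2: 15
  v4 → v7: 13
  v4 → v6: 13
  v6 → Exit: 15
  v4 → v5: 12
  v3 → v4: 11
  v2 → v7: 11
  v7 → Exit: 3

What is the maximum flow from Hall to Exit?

Augment Hall→v2→v7→Exit: bottleneck 3, flow now 3.
Augment Hall→v1→v4→v5→Exit: bottleneck 4, flow now 7.
Augment Hall→v1→v4→v6→Exit: bottleneck 6, flow now 13.
Augment Hall→v2→v4→v6→Exit: bottleneck 7, flow now 20.
No augmenting path remains; maximum flow = 20.
In the residual graph, reachable from Hall: {Hall, v1, v2, v3, v4, v5, v7}.
Min-cut edges: v4→v6 (13), v5→Exit (4), v7→Exit (3); capacity 13 + 4 + 3 = 20.
This cut is saturated, so no flow can exceed 20.

20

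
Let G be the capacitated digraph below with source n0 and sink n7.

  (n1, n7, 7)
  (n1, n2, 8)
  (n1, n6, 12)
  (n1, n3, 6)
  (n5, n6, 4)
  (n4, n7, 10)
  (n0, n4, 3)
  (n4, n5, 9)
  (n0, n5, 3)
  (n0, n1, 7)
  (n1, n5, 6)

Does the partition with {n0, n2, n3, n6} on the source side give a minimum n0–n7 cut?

Given cut capacity: 7 + 3 + 3 = 13.
Augment n0→n1→n7: bottleneck 7, flow now 7.
Augment n0→n4→n7: bottleneck 3, flow now 10.
No augmenting path remains; maximum flow = 10.
In the residual graph, reachable from n0: {n0, n5, n6}.
Min-cut edges: n0→n1 (7), n0→n4 (3); capacity 7 + 3 = 10.
Cut capacity 13 exceeds the max flow 10, so it is not minimum.

No — its capacity is 13, but the minimum cut has capacity 10.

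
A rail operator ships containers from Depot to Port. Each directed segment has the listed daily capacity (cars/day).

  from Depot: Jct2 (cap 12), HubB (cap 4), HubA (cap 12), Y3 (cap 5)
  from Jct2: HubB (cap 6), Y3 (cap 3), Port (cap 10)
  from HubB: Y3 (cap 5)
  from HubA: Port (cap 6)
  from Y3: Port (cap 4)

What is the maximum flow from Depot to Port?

20

Augment Depot→Jct2→Port: bottleneck 10, flow now 10.
Augment Depot→HubA→Port: bottleneck 6, flow now 16.
Augment Depot→Y3→Port: bottleneck 4, flow now 20.
No augmenting path remains; maximum flow = 20.
In the residual graph, reachable from Depot: {Depot, Jct2, HubB, HubA, Y3}.
Min-cut edges: Jct2→Port (10), HubA→Port (6), Y3→Port (4); capacity 10 + 6 + 4 = 20.
This cut is saturated, so no flow can exceed 20.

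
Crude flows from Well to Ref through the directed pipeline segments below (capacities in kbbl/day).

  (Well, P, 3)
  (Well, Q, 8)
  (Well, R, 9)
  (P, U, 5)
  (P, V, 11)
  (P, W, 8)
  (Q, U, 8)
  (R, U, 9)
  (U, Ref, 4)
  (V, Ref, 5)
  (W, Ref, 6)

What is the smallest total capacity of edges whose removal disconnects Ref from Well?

7

Augment Well→P→U→Ref: bottleneck 3, flow now 3.
Augment Well→Q→U→Ref: bottleneck 1, flow now 4.
Augment Well→Q→U→P→V→Ref: bottleneck 3, flow now 7. (uses reverse residual edge)
No augmenting path remains; maximum flow = 7.
By max-flow min-cut, the minimum cut capacity equals the max flow.
In the residual graph, reachable from Well: {Well, Q, R, U}.
Min-cut edges: Well→P (3), U→Ref (4); capacity 3 + 4 = 7.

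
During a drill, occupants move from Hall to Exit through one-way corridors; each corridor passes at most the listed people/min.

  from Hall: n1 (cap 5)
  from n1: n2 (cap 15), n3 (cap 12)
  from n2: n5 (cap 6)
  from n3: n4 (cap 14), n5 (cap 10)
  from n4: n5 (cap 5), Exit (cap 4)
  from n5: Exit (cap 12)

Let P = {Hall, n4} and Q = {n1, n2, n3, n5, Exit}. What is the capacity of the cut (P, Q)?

14

Edges leaving {Hall, n4}: Hall→n1 (5), n4→n5 (5), n4→Exit (4).
Cut capacity = 5 + 5 + 4 = 14.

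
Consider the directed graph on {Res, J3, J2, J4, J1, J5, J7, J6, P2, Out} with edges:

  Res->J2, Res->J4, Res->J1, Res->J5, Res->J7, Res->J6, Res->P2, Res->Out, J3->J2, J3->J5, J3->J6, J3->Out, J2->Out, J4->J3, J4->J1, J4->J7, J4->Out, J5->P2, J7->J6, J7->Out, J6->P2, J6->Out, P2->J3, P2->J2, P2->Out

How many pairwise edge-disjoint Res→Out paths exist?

7

Assign every edge capacity 1; by Menger, the answer equals the max flow.
Path Res→Out (+1); total 1.
Path Res→J2→Out (+1); total 2.
Path Res→J4→Out (+1); total 3.
Path Res→J7→Out (+1); total 4.
Path Res→J6→Out (+1); total 5.
Path Res→P2→Out (+1); total 6.
Path Res→J5→P2→J3→Out (+1); total 7.
No residual Res→Out path; max flow = 7.
Certifying cut of size 7: {Res→J2, Res→J4, Res→J5, Res→J6, Res→J7, Res→Out, Res→P2}.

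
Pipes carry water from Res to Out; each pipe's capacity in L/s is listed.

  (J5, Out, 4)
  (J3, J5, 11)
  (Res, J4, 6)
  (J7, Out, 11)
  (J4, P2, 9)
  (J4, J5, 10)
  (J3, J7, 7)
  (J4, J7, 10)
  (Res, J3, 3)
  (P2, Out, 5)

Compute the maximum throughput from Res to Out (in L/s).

Augment Res→J4→P2→Out: bottleneck 5, flow now 5.
Augment Res→J4→J5→Out: bottleneck 1, flow now 6.
Augment Res→J3→J5→Out: bottleneck 3, flow now 9.
No augmenting path remains; maximum flow = 9.
In the residual graph, reachable from Res: {Res}.
Min-cut edges: Res→J4 (6), Res→J3 (3); capacity 6 + 3 = 9.
This cut is saturated, so no flow can exceed 9.

9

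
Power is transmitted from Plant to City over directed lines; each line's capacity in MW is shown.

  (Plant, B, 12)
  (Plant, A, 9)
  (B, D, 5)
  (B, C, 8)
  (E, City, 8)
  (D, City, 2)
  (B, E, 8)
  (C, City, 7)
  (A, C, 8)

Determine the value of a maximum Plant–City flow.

17

Augment Plant→A→C→City: bottleneck 7, flow now 7.
Augment Plant→B→D→City: bottleneck 2, flow now 9.
Augment Plant→B→E→City: bottleneck 8, flow now 17.
No augmenting path remains; maximum flow = 17.
In the residual graph, reachable from Plant: {Plant, A, B, C, D}.
Min-cut edges: B→E (8), C→City (7), D→City (2); capacity 8 + 7 + 2 = 17.
This cut is saturated, so no flow can exceed 17.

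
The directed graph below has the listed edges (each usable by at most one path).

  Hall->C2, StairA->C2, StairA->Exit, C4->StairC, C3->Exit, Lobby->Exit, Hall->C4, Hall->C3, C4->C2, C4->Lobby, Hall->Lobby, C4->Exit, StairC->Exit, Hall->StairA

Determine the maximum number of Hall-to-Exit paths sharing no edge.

4

Assign every edge capacity 1; by Menger, the answer equals the max flow.
Path Hall→StairA→Exit (+1); total 1.
Path Hall→C4→Exit (+1); total 2.
Path Hall→Lobby→Exit (+1); total 3.
Path Hall→C3→Exit (+1); total 4.
No residual Hall→Exit path; max flow = 4.
Certifying cut of size 4: {Hall→C3, Hall→C4, Hall→Lobby, Hall→StairA}.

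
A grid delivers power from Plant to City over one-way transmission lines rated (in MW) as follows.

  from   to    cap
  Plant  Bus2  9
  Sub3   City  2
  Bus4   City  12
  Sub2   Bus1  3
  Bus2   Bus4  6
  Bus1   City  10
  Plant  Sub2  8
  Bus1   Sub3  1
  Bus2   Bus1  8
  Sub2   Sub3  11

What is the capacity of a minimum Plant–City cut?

14

Augment Plant→Bus2→Bus1→City: bottleneck 8, flow now 8.
Augment Plant→Bus2→Bus4→City: bottleneck 1, flow now 9.
Augment Plant→Sub2→Bus1→City: bottleneck 2, flow now 11.
Augment Plant→Sub2→Sub3→City: bottleneck 2, flow now 13.
Augment Plant→Sub2→Bus1→Bus2→Bus4→City: bottleneck 1, flow now 14. (uses reverse residual edge)
No augmenting path remains; maximum flow = 14.
By max-flow min-cut, the minimum cut capacity equals the max flow.
In the residual graph, reachable from Plant: {Plant, Sub2, Sub3}.
Min-cut edges: Plant→Bus2 (9), Sub2→Bus1 (3), Sub3→City (2); capacity 9 + 3 + 2 = 14.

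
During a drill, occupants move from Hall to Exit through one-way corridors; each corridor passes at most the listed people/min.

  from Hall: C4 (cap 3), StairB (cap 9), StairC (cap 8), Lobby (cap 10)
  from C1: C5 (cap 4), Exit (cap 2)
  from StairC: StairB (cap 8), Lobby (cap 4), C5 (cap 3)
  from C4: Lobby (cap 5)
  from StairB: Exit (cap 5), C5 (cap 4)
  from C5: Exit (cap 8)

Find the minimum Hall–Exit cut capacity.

12

Augment Hall→StairB→Exit: bottleneck 5, flow now 5.
Augment Hall→StairC→C5→Exit: bottleneck 3, flow now 8.
Augment Hall→StairB→C5→Exit: bottleneck 4, flow now 12.
No augmenting path remains; maximum flow = 12.
By max-flow min-cut, the minimum cut capacity equals the max flow.
In the residual graph, reachable from Hall: {Hall, StairC, C4, StairB, Lobby}.
Min-cut edges: StairC→C5 (3), StairB→C5 (4), StairB→Exit (5); capacity 3 + 4 + 5 = 12.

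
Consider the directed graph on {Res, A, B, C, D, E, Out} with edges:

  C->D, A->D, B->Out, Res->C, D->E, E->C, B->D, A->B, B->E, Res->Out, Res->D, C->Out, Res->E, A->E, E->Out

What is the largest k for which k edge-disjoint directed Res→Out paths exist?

3

Assign every edge capacity 1; by Menger, the answer equals the max flow.
Path Res→Out (+1); total 1.
Path Res→C→Out (+1); total 2.
Path Res→E→Out (+1); total 3.
No residual Res→Out path; max flow = 3.
Certifying cut of size 3: {C→Out, E→Out, Res→Out}.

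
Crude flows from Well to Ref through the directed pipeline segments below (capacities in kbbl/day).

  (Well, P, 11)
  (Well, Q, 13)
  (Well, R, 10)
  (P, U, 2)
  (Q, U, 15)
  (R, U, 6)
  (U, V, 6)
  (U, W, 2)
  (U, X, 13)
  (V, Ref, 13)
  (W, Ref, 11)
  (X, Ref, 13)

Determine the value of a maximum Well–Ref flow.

21

Augment Well→P→U→V→Ref: bottleneck 2, flow now 2.
Augment Well→Q→U→V→Ref: bottleneck 4, flow now 6.
Augment Well→Q→U→W→Ref: bottleneck 2, flow now 8.
Augment Well→Q→U→X→Ref: bottleneck 7, flow now 15.
Augment Well→R→U→X→Ref: bottleneck 6, flow now 21.
No augmenting path remains; maximum flow = 21.
In the residual graph, reachable from Well: {Well, P, R}.
Min-cut edges: Well→Q (13), P→U (2), R→U (6); capacity 13 + 2 + 6 = 21.
This cut is saturated, so no flow can exceed 21.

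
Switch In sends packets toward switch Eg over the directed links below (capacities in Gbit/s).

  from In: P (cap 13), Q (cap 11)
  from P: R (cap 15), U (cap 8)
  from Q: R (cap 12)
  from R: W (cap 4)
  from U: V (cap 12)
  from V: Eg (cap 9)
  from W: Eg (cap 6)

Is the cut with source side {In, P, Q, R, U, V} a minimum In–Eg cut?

Given cut capacity: 4 + 9 = 13.
Augment In→P→R→W→Eg: bottleneck 4, flow now 4.
Augment In→P→U→V→Eg: bottleneck 8, flow now 12.
No augmenting path remains; maximum flow = 12.
In the residual graph, reachable from In: {In, P, Q, R}.
Min-cut edges: P→U (8), R→W (4); capacity 8 + 4 = 12.
Cut capacity 13 exceeds the max flow 12, so it is not minimum.

No — its capacity is 13, but the minimum cut has capacity 12.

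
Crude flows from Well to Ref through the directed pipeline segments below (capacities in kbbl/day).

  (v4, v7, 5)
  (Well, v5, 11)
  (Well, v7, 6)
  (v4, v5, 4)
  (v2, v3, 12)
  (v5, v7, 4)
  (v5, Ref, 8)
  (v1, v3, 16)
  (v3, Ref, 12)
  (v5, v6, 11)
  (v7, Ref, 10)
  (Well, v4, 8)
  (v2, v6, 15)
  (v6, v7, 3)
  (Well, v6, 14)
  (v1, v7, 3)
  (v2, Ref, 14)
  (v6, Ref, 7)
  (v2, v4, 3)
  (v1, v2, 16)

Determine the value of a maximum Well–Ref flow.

Augment Well→v5→Ref: bottleneck 8, flow now 8.
Augment Well→v6→Ref: bottleneck 7, flow now 15.
Augment Well→v7→Ref: bottleneck 6, flow now 21.
Augment Well→v4→v7→Ref: bottleneck 4, flow now 25.
No augmenting path remains; maximum flow = 25.
In the residual graph, reachable from Well: {Well, v4, v5, v6, v7}.
Min-cut edges: v5→Ref (8), v6→Ref (7), v7→Ref (10); capacity 8 + 7 + 10 = 25.
This cut is saturated, so no flow can exceed 25.

25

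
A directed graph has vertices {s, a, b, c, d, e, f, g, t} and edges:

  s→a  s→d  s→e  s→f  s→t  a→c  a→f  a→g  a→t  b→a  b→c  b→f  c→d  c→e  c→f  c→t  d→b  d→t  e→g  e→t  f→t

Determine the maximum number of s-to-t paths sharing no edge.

Assign every edge capacity 1; by Menger, the answer equals the max flow.
Path s→t (+1); total 1.
Path s→a→t (+1); total 2.
Path s→d→t (+1); total 3.
Path s→e→t (+1); total 4.
Path s→f→t (+1); total 5.
No residual s→t path; max flow = 5.
Certifying cut of size 5: {s→a, s→d, s→e, s→f, s→t}.

5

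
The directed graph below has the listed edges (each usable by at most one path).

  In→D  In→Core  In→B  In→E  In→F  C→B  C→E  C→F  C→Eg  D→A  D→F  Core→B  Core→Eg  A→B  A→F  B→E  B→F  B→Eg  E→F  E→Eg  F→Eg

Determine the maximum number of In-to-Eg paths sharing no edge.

Assign every edge capacity 1; by Menger, the answer equals the max flow.
Path In→Core→Eg (+1); total 1.
Path In→B→Eg (+1); total 2.
Path In→E→Eg (+1); total 3.
Path In→F→Eg (+1); total 4.
No residual In→Eg path; max flow = 4.
Certifying cut of size 4: {B→Eg, E→Eg, F→Eg, In→Core}.

4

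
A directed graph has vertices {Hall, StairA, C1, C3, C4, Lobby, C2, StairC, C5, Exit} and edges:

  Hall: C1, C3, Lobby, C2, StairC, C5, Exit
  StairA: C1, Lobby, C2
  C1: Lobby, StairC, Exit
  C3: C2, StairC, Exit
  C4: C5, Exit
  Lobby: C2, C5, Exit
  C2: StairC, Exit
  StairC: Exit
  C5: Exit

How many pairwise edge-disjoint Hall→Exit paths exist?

7

Assign every edge capacity 1; by Menger, the answer equals the max flow.
Path Hall→Exit (+1); total 1.
Path Hall→C1→Exit (+1); total 2.
Path Hall→C3→Exit (+1); total 3.
Path Hall→Lobby→Exit (+1); total 4.
Path Hall→C2→Exit (+1); total 5.
Path Hall→StairC→Exit (+1); total 6.
Path Hall→C5→Exit (+1); total 7.
No residual Hall→Exit path; max flow = 7.
Certifying cut of size 7: {Hall→C1, Hall→C2, Hall→C3, Hall→C5, Hall→Exit, Hall→Lobby, Hall→StairC}.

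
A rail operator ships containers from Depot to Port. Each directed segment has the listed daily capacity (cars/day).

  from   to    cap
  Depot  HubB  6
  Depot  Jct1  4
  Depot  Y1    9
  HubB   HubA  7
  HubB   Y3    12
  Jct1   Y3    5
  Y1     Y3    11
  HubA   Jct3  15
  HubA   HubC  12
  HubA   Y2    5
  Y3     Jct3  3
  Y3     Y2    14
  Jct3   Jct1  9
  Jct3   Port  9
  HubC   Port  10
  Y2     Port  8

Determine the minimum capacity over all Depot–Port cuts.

Augment Depot→HubB→HubA→Jct3→Port: bottleneck 6, flow now 6.
Augment Depot→Jct1→Y3→Jct3→Port: bottleneck 3, flow now 9.
Augment Depot→Jct1→Y3→Y2→Port: bottleneck 1, flow now 10.
Augment Depot→Y1→Y3→Y2→Port: bottleneck 7, flow now 17.
No augmenting path remains; maximum flow = 17.
By max-flow min-cut, the minimum cut capacity equals the max flow.
In the residual graph, reachable from Depot: {Depot, Jct1, Y1, Y3, Y2}.
Min-cut edges: Depot→HubB (6), Y3→Jct3 (3), Y2→Port (8); capacity 6 + 3 + 8 = 17.

17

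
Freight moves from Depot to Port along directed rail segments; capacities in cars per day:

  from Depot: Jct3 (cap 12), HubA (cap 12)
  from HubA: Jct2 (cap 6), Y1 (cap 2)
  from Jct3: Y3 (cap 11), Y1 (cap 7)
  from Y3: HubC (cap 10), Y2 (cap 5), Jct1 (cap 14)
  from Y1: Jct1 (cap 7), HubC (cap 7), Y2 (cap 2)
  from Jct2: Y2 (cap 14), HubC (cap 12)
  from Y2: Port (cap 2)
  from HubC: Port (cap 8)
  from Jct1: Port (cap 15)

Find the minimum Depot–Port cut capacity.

20

Augment Depot→HubA→Y1→Y2→Port: bottleneck 2, flow now 2.
Augment Depot→HubA→Jct2→HubC→Port: bottleneck 6, flow now 8.
Augment Depot→Jct3→Y3→HubC→Port: bottleneck 2, flow now 10.
Augment Depot→Jct3→Y3→Jct1→Port: bottleneck 9, flow now 19.
Augment Depot→Jct3→Y1→Jct1→Port: bottleneck 1, flow now 20.
No augmenting path remains; maximum flow = 20.
By max-flow min-cut, the minimum cut capacity equals the max flow.
In the residual graph, reachable from Depot: {Depot, HubA}.
Min-cut edges: Depot→Jct3 (12), HubA→Y1 (2), HubA→Jct2 (6); capacity 12 + 2 + 6 = 20.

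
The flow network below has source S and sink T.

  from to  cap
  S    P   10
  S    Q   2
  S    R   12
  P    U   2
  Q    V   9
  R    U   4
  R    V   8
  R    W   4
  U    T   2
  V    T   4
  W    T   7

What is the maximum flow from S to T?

10

Augment S→P→U→T: bottleneck 2, flow now 2.
Augment S→Q→V→T: bottleneck 2, flow now 4.
Augment S→R→V→T: bottleneck 2, flow now 6.
Augment S→R→W→T: bottleneck 4, flow now 10.
No augmenting path remains; maximum flow = 10.
In the residual graph, reachable from S: {S, P, Q, R, U, V}.
Min-cut edges: R→W (4), U→T (2), V→T (4); capacity 4 + 2 + 4 = 10.
This cut is saturated, so no flow can exceed 10.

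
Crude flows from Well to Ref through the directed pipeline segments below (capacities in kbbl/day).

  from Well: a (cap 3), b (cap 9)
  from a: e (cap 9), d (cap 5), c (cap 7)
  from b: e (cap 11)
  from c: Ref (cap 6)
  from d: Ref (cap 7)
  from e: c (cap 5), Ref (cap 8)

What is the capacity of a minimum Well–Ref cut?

Augment Well→a→c→Ref: bottleneck 3, flow now 3.
Augment Well→b→e→Ref: bottleneck 8, flow now 11.
Augment Well→b→e→c→Ref: bottleneck 1, flow now 12.
No augmenting path remains; maximum flow = 12.
By max-flow min-cut, the minimum cut capacity equals the max flow.
In the residual graph, reachable from Well: {Well}.
Min-cut edges: Well→a (3), Well→b (9); capacity 3 + 9 = 12.

12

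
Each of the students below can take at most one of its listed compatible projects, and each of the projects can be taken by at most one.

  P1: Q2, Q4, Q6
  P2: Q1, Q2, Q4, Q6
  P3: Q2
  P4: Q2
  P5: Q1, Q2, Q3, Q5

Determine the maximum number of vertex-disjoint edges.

4

Unit-capacity flow: source→left, listed edges, right→sink; max matching = max flow.
Augmenting path P1→Q2 (+1); matched 1.
Augmenting path P2→Q1 (+1); matched 2.
Augmenting path P5→Q3 (+1); matched 3.
Augmenting path P3→Q2→P1→Q4 (+1); matched 4.
No augmenting path remains; maximum matching = 4.
König certificate: {P1, P2, P5, Q2} is a vertex cover of size 4 (every listed pair touches it), so no matching can be larger.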